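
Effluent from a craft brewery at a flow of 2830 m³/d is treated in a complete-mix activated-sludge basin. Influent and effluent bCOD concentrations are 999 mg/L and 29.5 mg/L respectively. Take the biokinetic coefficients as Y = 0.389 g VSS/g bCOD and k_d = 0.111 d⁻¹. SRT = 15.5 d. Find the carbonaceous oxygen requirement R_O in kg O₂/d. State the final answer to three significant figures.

Y_obs = Y / (1 + k_d θ_c) = 0.389 / (1 + 0.111 × 15.5) = 0.389 / 2.720 = 0.1430.
ΔS = 999 − 29.5 = 969.5 mg/L, so the substrate removal rate is 2830 × 969.5/1000 = 2744 kg bCOD/d.
Net sludge production P_X = 0.1430 × 2744 = 392.3 kg VSS/d.
R_O = Q·(S₀ − S) − 1.42·P_X = 2744 − 1.42 × 392.3 = 2187 kg O₂/d.

R_O ≈ 2190 kg O₂/d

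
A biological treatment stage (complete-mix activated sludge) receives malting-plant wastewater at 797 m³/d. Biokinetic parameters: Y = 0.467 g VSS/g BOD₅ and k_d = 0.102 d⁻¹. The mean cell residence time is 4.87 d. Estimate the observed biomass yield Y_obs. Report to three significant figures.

Y_obs ≈ 0.312 g VSS/g BOD₅

Observed yield with endogenous decay: Y_obs = Y / (1 + k_d·θ_c) = 0.467 / (1 + 0.102 × 4.87) = 0.467 / 1.497 = 0.3120 g VSS/g BOD₅.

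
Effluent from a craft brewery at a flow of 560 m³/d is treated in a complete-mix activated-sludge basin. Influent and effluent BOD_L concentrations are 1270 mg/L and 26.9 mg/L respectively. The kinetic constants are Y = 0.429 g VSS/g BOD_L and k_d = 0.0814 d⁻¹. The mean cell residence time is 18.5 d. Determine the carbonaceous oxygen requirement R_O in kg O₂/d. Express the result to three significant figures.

R_O ≈ 527 kg O₂/d

The observed yield is Y_obs = Y/(1 + k_d·θ_c) = 0.429 / (1 + 0.0814 × 18.5) = 0.429 / 2.506 = 0.1712 g VSS per g BOD_L removed.
Substrate removed = Q·(S₀ − S) = 560 m³/d × (1270 − 26.9) g/m³ = 6.96×10^5 g/d = 696.1 kg/d.
P_X = Y_obs·Q·(S₀ − S) = 0.1712 × 696.1 = 119.2 kg VSS/d.
R_O = Q·(S₀ − S) − 1.42·P_X = 696.1 − 1.42 × 119.2 = 526.9 kg O₂/d.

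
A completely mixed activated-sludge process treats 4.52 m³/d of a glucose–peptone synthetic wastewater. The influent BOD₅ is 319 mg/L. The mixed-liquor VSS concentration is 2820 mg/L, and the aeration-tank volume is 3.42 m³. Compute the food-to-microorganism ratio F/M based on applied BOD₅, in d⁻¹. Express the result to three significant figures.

F/M ≈ 0.150 d⁻¹

Food-to-microorganism ratio F/M = Q S₀ / (V X) = 4.52 × 319 / (3.420 × 2820) = 0.1495 d⁻¹.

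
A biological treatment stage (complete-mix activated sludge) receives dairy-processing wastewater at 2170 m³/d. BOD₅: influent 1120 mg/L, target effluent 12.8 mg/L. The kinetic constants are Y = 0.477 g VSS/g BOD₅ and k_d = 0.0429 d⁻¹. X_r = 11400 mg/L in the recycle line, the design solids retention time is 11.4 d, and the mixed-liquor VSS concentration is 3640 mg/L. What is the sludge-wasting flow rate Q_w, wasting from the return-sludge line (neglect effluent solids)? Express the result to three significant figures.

Steady-state biomass mass balance: V·X·(1 + k_d·θ_c) = Y·Q·(S₀ − S)·θ_c, so V = 0.477 × 2170 × (1120 − 12.8) × 11.4 / [3640 × (1 + 0.0429 × 11.4)] = 1.31×10^7 / 5420 = 2410 m³.
θ_c = V·X/(Q_w·X_r) when wasting from the recycle, so Q_w = V·X/(θ_c·X_r) = 2410 × 3640 / (11.4 × 11400) = 67.51 m³/d.

Q_w ≈ 67.5 m³/d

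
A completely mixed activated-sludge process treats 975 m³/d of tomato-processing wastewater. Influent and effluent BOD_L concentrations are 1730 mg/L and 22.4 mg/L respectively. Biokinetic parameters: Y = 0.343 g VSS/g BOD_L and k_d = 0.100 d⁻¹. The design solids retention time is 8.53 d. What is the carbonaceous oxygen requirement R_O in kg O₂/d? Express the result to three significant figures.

Observed yield with endogenous decay: Y_obs = Y / (1 + k_d·θ_c) = 0.343 / (1 + 0.100 × 8.53) = 0.343 / 1.853 = 0.1851 g VSS/g BOD_L.
Q·(S₀ − S) = 975 × (1730 − 22.4) × 10⁻³ = 1665 kg/d removed.
P_X = Y_obs·Q·(S₀ − S) = 0.1851 × 1665 = 308.2 kg VSS/d.
Carbonaceous O₂ demand = substrate oxidised − cell-mass equivalent = 1665 − 1.42 × 308.2 = 1227 kg O₂/d.

R_O ≈ 1230 kg O₂/d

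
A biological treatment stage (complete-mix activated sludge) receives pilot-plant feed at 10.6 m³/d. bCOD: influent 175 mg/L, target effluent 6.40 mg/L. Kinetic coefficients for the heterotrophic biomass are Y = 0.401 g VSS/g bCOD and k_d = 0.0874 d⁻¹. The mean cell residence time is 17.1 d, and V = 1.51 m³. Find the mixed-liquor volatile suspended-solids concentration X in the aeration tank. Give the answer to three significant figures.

From V·X·(1 + k_d·θ_c) = Y·Q·(S₀ − S)·θ_c: X = 0.401 × 10.6 × (175 − 6.40) × 17.1 / [1.51 × (1 + 0.0874 × 17.1)] = 3253 mg/L.

X ≈ 3250 mg/L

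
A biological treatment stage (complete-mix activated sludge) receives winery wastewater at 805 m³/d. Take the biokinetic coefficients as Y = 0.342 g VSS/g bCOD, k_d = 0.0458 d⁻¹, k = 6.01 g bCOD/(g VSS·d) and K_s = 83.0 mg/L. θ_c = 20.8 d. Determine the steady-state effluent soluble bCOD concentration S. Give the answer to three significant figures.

S ≈ 3.97 mg/L

For a completely mixed reactor with recycle the Lawrence–McCarty relation gives S = K_s·(1 + k_d·θ_c) / [θ_c·(Y·k − k_d) − 1] = 83.0 × (1 + 0.0458 × 20.8) / [20.8 × (0.342 × 6.01 − 0.0458) − 1] = 162.1 / 40.80 = 3.972 mg/L.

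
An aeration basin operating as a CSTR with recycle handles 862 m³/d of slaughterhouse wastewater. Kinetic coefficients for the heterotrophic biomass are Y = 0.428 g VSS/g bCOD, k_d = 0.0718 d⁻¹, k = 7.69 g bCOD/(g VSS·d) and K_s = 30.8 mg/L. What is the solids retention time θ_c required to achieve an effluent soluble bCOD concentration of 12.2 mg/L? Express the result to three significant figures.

Specific growth rate at S = 12.2 mg/L: μ = YkS/(K_s+S) = 0.428·7.69·12.2/(30.8+12.2) = 0.9338 d⁻¹.
θ_c = 1/(μ − k_d) = 1/(0.9338 − 0.0718) = 1/0.8620 = 1.160 d.

θ_c ≈ 1.16 d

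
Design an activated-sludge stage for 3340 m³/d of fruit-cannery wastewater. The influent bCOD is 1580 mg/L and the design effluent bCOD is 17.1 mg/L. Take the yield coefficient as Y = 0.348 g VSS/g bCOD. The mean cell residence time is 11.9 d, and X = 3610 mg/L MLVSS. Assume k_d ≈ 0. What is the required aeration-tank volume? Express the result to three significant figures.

V ≈ 5990 m³

With k_d = 0 the design equation reduces to V = Y Q (S₀−S) θ_c / X = 0.348 × 3340 × (1580 − 17.1) × 11.9 / 3610 = 5988 m³.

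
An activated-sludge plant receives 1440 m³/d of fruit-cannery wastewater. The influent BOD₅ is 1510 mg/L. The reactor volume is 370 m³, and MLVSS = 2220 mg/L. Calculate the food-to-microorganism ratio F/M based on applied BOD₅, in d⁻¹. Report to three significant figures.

F/M = applied load / biomass = Q·S₀/(V·X) = 1440 × 1510 / (370.0 × 2220) = 2.647 d⁻¹.

F/M ≈ 2.65 d⁻¹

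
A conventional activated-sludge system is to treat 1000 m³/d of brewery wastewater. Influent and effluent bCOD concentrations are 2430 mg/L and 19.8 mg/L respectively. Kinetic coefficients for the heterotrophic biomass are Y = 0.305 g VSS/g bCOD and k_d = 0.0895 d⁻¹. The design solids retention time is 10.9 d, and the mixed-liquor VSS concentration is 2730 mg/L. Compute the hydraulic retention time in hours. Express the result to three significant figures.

τ ≈ 35.7 h

From the SRT design equation V = Y Q (S₀−S) θ_c / [X (1 + k_d θ_c)] = 0.305 × 1000 × (2430 − 19.8) × 10.9 / [2730 × (1 + 0.0895 × 10.9)] = 8.01×10^6 / 5393 = 1486 m³.
HRT = V/Q = 1486 m³ / 1000 m³·d⁻¹ = 1.486 d × 24 = 35.66 h.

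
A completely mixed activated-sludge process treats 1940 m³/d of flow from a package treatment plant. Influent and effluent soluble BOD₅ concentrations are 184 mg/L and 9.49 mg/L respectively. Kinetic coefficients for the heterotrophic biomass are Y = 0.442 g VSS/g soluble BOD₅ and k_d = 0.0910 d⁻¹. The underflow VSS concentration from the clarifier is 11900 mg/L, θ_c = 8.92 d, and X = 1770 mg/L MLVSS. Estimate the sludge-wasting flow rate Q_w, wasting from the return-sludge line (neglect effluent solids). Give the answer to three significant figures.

From the SRT design equation V = Y Q (S₀−S) θ_c / [X (1 + k_d θ_c)] = 0.442 × 1940 × (184 − 9.49) × 8.92 / [1770 × (1 + 0.0910 × 8.92)] = 1.33×10^6 / 3207 = 416.2 m³.
Wasting from the return line (neglecting effluent solids): Q_w = V·X / (θ_c·X_r) = 416.2 × 1770 / (8.92 × 11900) = 6.941 m³/d.

Q_w ≈ 6.94 m³/d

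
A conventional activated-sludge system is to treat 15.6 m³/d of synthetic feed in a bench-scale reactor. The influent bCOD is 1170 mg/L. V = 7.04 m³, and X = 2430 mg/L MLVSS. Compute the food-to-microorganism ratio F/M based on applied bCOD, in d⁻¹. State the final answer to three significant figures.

F/M ≈ 1.07 d⁻¹

Food-to-microorganism ratio F/M = Q S₀ / (V X) = 15.6 × 1170 / (7.040 × 2430) = 1.067 d⁻¹.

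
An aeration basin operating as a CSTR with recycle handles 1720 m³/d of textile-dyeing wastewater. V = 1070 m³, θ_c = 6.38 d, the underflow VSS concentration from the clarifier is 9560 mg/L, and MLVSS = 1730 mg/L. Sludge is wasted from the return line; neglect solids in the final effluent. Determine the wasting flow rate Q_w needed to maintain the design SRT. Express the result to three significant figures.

θ_c = V·X/(Q_w·X_r) when wasting from the recycle, so Q_w = V·X/(θ_c·X_r) = 1070 × 1730 / (6.38 × 9560) = 30.35 m³/d.

Q_w ≈ 30.3 m³/d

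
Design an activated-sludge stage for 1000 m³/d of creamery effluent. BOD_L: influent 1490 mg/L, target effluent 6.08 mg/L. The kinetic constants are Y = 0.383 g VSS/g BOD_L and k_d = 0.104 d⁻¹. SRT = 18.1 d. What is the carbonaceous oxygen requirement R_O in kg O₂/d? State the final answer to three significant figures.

R_O ≈ 1200 kg O₂/d

The observed yield is Y_obs = Y/(1 + k_d·θ_c) = 0.383 / (1 + 0.104 × 18.1) = 0.383 / 2.882 = 0.1329 g VSS per g BOD_L removed.
Q·(S₀ − S) = 1000 × (1490 − 6.08) × 10⁻³ = 1484 kg/d removed.
P_X = Y_obs·Q·(S₀ − S) = 0.1329 × 1484 = 197.2 kg VSS/d.
Carbonaceous O₂ demand = substrate oxidised − cell-mass equivalent = 1484 − 1.42 × 197.2 = 1204 kg O₂/d.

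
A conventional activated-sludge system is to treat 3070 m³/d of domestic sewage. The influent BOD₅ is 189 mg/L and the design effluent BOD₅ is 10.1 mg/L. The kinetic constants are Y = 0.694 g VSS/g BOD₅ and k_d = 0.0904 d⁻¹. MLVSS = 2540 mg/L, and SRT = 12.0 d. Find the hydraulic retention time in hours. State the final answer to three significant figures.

Rearranging the biomass balance for a CMAS with decay, V = Y·Q·ΔS·θ_c / [X·(1+k_d θ_c)] = 0.694 × 3070 × (189 − 10.1) × 12.0 / [2540 × (1 + 0.0904 × 12.0)] = 4.57×10^6 / 5295 = 863.8 m³.
HRT = V/Q = 863.8 m³ / 3070 m³·d⁻¹ = 0.2814 d × 24 = 6.752 h.

τ ≈ 6.75 h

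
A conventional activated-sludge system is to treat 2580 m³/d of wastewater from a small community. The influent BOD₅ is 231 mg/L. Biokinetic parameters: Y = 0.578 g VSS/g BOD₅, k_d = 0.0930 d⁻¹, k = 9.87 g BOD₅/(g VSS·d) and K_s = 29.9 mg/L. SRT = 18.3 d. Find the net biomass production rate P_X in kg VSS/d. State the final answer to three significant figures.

Effluent substrate depends only on kinetics and SRT: S = K_s(1 + k_d θ_c) / [θ_c(Yk − k_d) − 1] = 29.9 × (1 + 0.0930 × 18.3) / [18.3 × (0.578 × 9.87 − 0.0930) − 1] = 80.79 / 101.7 = 0.7944 mg/L.
Observed yield with endogenous decay: Y_obs = Y / (1 + k_d·θ_c) = 0.578 / (1 + 0.0930 × 18.3) = 0.578 / 2.702 = 0.2139 g VSS/g BOD₅.
Mass of BOD₅ removed per day: Q(S₀ − S) = 2580 × 230.2 g/m³ = 593.9 kg/d.
Biomass produced: P_X = Y_obs·Q·ΔS = 0.2139 × 593.9 ≈ 127.1 kg VSS/d.

P_X ≈ 127 kg VSS/d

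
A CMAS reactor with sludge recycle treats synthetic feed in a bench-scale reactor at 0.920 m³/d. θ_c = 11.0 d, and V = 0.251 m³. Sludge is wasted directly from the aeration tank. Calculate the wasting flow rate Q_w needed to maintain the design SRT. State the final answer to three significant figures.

For wasting at MLVSS concentration, Q_w = V/θ_c = 0.2510/11.0 = 0.02282 m³/d.

Q_w ≈ 0.0228 m³/d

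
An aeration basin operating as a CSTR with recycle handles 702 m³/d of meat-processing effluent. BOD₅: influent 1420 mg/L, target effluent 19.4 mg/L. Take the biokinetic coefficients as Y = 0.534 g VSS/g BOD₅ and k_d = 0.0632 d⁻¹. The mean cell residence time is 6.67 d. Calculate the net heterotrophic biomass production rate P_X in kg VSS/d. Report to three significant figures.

P_X ≈ 369 kg VSS/d

Y_obs = Y / (1 + k_d θ_c) = 0.534 / (1 + 0.0632 × 6.67) = 0.534 / 1.422 = 0.3756.
ΔS = 1420 − 19.4 = 1401 mg/L, so the substrate removal rate is 702 × 1401/1000 = 983.2 kg BOD₅/d.
P_X = Y_obs · Q(S₀ − S) = 0.3756 × 983.2 = 369.3 kg VSS/d.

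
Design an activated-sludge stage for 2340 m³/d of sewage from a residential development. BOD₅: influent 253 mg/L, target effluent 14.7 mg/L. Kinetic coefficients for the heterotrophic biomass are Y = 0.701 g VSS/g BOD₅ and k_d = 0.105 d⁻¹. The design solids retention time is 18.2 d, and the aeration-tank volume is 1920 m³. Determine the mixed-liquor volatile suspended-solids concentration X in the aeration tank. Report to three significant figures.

X ≈ 1270 mg/L

Solving the biomass balance for X: X = Y Q (S₀−S) θ_c / [V (1+k_d θ_c)] = 0.701 × 2340 × (253 − 14.7) × 18.2 / [1920 × (1 + 0.105 × 18.2)] = 1273 mg/L.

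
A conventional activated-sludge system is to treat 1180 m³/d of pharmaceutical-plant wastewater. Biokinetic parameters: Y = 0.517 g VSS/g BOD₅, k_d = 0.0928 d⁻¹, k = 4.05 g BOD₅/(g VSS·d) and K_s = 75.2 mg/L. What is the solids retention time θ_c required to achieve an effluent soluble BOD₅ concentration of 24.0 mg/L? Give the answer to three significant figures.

θ_c ≈ 2.42 d

From 1/θ_c = Y·k·S/(K_s + S) − k_d: Y·k·S/(K_s+S) = 0.517 × 4.05 × 24.0 / (75.2 + 24.0) = 0.5066 d⁻¹.
θ_c = 1/(μ − k_d) = 1/(0.5066 − 0.0928) = 1/0.4138 = 2.417 d.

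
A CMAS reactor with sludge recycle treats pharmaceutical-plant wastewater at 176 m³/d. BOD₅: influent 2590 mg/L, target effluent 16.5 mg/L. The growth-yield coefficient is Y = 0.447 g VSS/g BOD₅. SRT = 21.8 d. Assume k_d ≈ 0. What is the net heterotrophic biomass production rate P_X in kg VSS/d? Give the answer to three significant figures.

Since k_d ≈ 0, Y_obs = Y = 0.447 g VSS/g BOD₅.
Substrate removed = Q·(S₀ − S) = 176 m³/d × (2590 − 16.5) g/m³ = 4.53×10^5 g/d = 452.9 kg/d.
Net biomass production P_X = Y_obs × Q·(S₀ − S) = 0.4470 × 452.9 = 202.5 kg VSS/d.

P_X ≈ 202 kg VSS/d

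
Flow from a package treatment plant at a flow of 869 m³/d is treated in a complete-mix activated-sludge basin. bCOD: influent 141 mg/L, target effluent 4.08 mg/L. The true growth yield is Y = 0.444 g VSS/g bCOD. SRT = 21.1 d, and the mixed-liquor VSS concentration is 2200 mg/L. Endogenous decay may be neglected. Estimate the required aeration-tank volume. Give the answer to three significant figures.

Biomass mass balance (decay neglected): V·X = Y·Q·(S₀ − S)·θ_c, so V = 0.444 × 869 × (141 − 4.08) × 21.1 / 2200 = 506.7 m³.

V ≈ 507 m³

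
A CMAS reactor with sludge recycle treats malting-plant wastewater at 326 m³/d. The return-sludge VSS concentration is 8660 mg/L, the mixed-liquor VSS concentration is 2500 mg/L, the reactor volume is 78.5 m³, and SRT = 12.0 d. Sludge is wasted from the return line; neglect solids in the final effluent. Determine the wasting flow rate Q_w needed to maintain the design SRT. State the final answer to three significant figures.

θ_c = V·X/(Q_w·X_r) when wasting from the recycle, so Q_w = V·X/(θ_c·X_r) = 78.50 × 2500 / (12.0 × 8660) = 1.888 m³/d.

Q_w ≈ 1.89 m³/d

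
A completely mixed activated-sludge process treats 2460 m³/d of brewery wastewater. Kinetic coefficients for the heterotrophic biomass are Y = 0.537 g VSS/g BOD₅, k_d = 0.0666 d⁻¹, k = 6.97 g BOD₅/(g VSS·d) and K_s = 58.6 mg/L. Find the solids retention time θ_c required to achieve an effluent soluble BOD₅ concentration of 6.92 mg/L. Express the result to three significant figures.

At the target effluent, Y k S/(K_s+S) = 0.537×6.97×6.92/65.52 = 0.3953 d⁻¹.
θ_c = 1/(μ − k_d) = 1/(0.3953 − 0.0666) = 1/0.3287 = 3.042 d.

θ_c ≈ 3.04 d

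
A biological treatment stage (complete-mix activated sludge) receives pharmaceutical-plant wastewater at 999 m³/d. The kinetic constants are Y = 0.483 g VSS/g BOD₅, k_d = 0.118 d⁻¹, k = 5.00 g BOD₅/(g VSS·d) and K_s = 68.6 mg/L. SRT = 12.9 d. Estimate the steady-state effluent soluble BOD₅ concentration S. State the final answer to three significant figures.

Effluent substrate depends only on kinetics and SRT: S = K_s(1 + k_d θ_c) / [θ_c(Yk − k_d) − 1] = 68.6 × (1 + 0.118 × 12.9) / [12.9 × (0.483 × 5.00 − 0.118) − 1] = 173.0 / 28.63 = 6.043 mg/L.

S ≈ 6.04 mg/L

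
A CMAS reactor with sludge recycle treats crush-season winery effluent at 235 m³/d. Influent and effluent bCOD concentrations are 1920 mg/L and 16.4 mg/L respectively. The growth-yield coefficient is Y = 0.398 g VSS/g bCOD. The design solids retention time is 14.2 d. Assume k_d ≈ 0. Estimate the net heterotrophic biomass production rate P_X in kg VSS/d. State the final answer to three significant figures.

No decay correction is needed, so Y_obs = Y = 0.398.
Mass of bCOD removed per day: Q(S₀ − S) = 235 × 1904 g/m³ = 447.3 kg/d.
So the net sludge growth is P_X = 0.3980 × 447.3 = 178.0 kg VSS/d.

P_X ≈ 178 kg VSS/d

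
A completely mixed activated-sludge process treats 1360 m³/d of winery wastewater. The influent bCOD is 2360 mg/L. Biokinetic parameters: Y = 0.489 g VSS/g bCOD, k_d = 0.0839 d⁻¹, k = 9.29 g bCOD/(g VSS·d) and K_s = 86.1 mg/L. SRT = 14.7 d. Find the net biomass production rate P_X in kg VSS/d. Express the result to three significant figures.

P_X ≈ 702 kg VSS/d

For a completely mixed reactor with recycle the Lawrence–McCarty relation gives S = K_s·(1 + k_d·θ_c) / [θ_c·(Y·k − k_d) − 1] = 86.1 × (1 + 0.0839 × 14.7) / [14.7 × (0.489 × 9.29 − 0.0839) − 1] = 192.3 / 64.55 = 2.979 mg/L.
The observed yield is Y_obs = Y/(1 + k_d·θ_c) = 0.489 / (1 + 0.0839 × 14.7) = 0.489 / 2.233 = 0.2190 g VSS per g bCOD removed.
Mass of bCOD removed per day: Q(S₀ − S) = 1360 × 2357 g/m³ = 3206 kg/d.
Net biomass production P_X = Y_obs × Q·(S₀ − S) = 0.2190 × 3206 = 701.9 kg VSS/d.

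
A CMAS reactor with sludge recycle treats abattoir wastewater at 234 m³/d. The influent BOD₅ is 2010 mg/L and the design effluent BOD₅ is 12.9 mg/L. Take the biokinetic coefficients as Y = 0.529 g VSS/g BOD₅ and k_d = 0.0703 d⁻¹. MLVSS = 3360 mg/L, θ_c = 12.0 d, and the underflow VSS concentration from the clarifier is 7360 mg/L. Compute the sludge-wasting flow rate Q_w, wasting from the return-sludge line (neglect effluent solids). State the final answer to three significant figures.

Q_w ≈ 18.2 m³/d

From the SRT design equation V = Y Q (S₀−S) θ_c / [X (1 + k_d θ_c)] = 0.529 × 234 × (2010 − 12.9) × 12.0 / [3360 × (1 + 0.0703 × 12.0)] = 2.97×10^6 / 6194 = 478.9 m³.
Wasting from the return line (neglecting effluent solids): Q_w = V·X / (θ_c·X_r) = 478.9 × 3360 / (12.0 × 7360) = 18.22 m³/d.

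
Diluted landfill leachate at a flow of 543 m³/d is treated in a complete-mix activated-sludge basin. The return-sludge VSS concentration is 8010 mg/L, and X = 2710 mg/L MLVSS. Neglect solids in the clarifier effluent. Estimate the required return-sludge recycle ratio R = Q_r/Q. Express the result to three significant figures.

R ≈ 0.511

Solids balance on the clarifier gives (1+R)X = R·X_r, so R = X/(X_r − X) = 2710 / (8010 − 2710) = 0.5113.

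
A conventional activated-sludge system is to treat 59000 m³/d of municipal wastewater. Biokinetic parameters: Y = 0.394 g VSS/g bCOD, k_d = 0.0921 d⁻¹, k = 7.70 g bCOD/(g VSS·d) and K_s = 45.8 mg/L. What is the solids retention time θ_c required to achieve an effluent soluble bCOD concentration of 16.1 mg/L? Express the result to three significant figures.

From 1/θ_c = Y·k·S/(K_s + S) − k_d: Y·k·S/(K_s+S) = 0.394 × 7.70 × 16.1 / (45.8 + 16.1) = 0.7891 d⁻¹.
θ_c = 1/(μ − k_d) = 1/(0.7891 − 0.0921) = 1/0.6970 = 1.435 d.

θ_c ≈ 1.43 d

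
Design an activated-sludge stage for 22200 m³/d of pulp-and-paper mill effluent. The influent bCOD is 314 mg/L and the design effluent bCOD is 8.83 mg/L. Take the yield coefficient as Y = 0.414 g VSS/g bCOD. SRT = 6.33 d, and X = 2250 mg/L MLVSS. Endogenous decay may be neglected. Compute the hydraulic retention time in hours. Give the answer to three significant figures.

V·X = Y·Q·ΔS·θ_c gives V = 0.414 × 22200 × (314 − 8.83) × 6.33 / 2250 = 7891 m³.
Hydraulic retention time τ = V/Q = 7891 / 22200 = 0.3554 d = 8.531 h.

τ ≈ 8.53 h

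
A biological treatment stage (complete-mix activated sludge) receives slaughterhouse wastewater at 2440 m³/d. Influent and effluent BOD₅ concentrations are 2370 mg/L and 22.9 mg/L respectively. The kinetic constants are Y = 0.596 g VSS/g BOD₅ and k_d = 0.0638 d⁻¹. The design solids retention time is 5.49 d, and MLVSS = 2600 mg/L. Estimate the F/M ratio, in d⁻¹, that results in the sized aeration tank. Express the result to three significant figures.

Rearranging the biomass balance for a CMAS with decay, V = Y·Q·ΔS·θ_c / [X·(1+k_d θ_c)] = 0.596 × 2440 × (2370 − 22.9) × 5.49 / [2600 × (1 + 0.0638 × 5.49)] = 1.87×10^7 / 3511 = 5338 m³.
F/M = Q·S₀ / (V·X) = 2440 × 2370 / (5338 × 2600) = 0.4167 g BOD₅·(g VSS·d)⁻¹.

F/M ≈ 0.417 d⁻¹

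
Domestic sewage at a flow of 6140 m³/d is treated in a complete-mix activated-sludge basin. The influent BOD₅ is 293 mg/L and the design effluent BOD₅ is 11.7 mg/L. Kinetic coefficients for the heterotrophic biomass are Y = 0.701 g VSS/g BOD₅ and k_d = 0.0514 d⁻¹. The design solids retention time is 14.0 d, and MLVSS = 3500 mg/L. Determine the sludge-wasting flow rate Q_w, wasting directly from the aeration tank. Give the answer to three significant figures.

Q_w ≈ 201 m³/d

Rearranging the biomass balance for a CMAS with decay, V = Y·Q·ΔS·θ_c / [X·(1+k_d θ_c)] = 0.701 × 6140 × (293 − 11.7) × 14.0 / [3500 × (1 + 0.0514 × 14.0)] = 1.7×10^7 / 6019 = 2816 m³.
Wasting from the aeration tank: Q_w = V / θ_c = 2816 / 14.0 = 201.2 m³/d.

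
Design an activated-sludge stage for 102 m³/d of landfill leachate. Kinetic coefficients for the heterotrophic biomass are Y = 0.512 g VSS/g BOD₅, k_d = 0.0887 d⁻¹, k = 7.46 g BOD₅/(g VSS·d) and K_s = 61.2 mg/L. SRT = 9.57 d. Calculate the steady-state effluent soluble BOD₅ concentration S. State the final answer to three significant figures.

Effluent substrate depends only on kinetics and SRT: S = K_s(1 + k_d θ_c) / [θ_c(Yk − k_d) − 1] = 61.2 × (1 + 0.0887 × 9.57) / [9.57 × (0.512 × 7.46 − 0.0887) − 1] = 113.2 / 34.70 = 3.260 mg/L.

S ≈ 3.26 mg/L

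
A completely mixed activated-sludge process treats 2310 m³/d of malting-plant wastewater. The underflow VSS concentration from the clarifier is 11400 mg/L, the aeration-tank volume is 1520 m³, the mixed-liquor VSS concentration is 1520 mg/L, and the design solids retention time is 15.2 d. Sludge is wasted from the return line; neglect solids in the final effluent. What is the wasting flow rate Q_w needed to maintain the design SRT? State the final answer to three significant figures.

Q_w = (V·X)/(θ_c X_r) = 1520 × 1520 / (15.2 × 11400) = 13.33 m³/d.

Q_w ≈ 13.3 m³/d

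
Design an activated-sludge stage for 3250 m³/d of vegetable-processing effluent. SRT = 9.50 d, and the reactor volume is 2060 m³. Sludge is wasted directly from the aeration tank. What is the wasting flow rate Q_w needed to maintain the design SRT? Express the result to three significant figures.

Q_w ≈ 217 m³/d

Wasting from the aeration tank: Q_w = V / θ_c = 2060 / 9.50 = 216.8 m³/d.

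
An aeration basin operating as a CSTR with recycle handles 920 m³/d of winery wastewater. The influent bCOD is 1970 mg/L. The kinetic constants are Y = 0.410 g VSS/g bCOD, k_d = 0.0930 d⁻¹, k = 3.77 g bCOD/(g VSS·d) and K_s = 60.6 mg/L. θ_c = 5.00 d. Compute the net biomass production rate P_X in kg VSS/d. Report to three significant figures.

From the Monod/SRT balance for a CMAS, S = K_s·(1+k_d θ_c)/[θ_c·(Y k − k_d) − 1] = 60.6 × (1 + 0.0930 × 5.00) / [5.00 × (0.410 × 3.77 − 0.0930) − 1] = 88.78 / 6.263 = 14.17 mg/L.
The observed yield is Y_obs = Y/(1 + k_d·θ_c) = 0.410 / (1 + 0.0930 × 5.00) = 0.410 / 1.465 = 0.2799 g VSS per g bCOD removed.
Mass of bCOD removed per day: Q(S₀ − S) = 920 × 1956 g/m³ = 1799 kg/d.
Biomass produced: P_X = Y_obs·Q·ΔS = 0.2799 × 1799 ≈ 503.6 kg VSS/d.

P_X ≈ 504 kg VSS/d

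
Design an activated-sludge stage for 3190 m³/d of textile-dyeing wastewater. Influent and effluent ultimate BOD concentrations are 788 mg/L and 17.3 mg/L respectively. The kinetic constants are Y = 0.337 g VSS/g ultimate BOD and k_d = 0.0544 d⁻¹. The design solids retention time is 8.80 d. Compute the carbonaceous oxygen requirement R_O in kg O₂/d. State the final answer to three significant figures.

R_O ≈ 1660 kg O₂/d

Correct the yield for decay: Y_obs = Y/(1 + k_d θ_c) = 0.337 / (1 + 0.0544 × 8.80) = 0.337 / 1.479 = 0.2279.
Q·(S₀ − S) = 3190 × (788 − 17.3) × 10⁻³ = 2459 kg/d removed.
P_X = Y_obs·Q·(S₀ − S) = 0.2279 × 2459 = 560.3 kg VSS/d.
R_O = Q·(S₀ − S) − 1.42·P_X = 2459 − 1.42 × 560.3 = 1663 kg O₂/d.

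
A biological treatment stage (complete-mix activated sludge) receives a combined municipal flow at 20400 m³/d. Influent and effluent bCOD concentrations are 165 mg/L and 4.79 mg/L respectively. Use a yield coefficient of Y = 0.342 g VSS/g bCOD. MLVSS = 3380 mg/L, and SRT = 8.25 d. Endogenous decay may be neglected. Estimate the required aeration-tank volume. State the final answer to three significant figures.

V·X = Y·Q·ΔS·θ_c gives V = 0.342 × 20400 × (165 − 4.79) × 8.25 / 3380 = 2728 m³.

V ≈ 2730 m³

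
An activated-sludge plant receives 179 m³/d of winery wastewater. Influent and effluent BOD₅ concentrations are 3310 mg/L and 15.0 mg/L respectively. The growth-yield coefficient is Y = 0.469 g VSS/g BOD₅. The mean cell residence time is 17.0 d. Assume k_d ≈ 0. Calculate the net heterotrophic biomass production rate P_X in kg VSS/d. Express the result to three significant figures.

Since k_d ≈ 0, Y_obs = Y = 0.469 g VSS/g BOD₅.
Q·(S₀ − S) = 179 × (3310 − 15.0) × 10⁻³ = 589.8 kg/d removed.
Net biomass production P_X = Y_obs × Q·(S₀ − S) = 0.4690 × 589.8 = 276.6 kg VSS/d.

P_X ≈ 277 kg VSS/d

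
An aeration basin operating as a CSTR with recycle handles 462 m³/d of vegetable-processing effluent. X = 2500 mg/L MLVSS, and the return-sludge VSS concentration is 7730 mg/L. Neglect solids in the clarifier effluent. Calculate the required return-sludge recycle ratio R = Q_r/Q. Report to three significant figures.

R = Q_r/Q = X/(X_r − X) = 2500 / (7730 − 2500) = 0.4780.

R ≈ 0.478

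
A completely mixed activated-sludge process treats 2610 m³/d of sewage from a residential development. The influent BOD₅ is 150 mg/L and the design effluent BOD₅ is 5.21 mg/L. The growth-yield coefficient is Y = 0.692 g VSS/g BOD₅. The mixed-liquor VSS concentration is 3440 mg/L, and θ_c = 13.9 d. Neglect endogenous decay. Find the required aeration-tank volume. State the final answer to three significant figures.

With k_d = 0 the design equation reduces to V = Y Q (S₀−S) θ_c / X = 0.692 × 2610 × (150 − 5.21) × 13.9 / 3440 = 1057 m³.

V ≈ 1060 m³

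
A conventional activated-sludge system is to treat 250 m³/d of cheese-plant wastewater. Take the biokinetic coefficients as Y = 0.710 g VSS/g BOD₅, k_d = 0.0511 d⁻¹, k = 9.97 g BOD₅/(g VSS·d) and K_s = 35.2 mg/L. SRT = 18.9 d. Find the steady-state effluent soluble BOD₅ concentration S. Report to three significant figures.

S ≈ 0.525 mg/L

Effluent substrate depends only on kinetics and SRT: S = K_s(1 + k_d θ_c) / [θ_c(Yk − k_d) − 1] = 35.2 × (1 + 0.0511 × 18.9) / [18.9 × (0.710 × 9.97 − 0.0511) − 1] = 69.20 / 131.8 = 0.5249 mg/L.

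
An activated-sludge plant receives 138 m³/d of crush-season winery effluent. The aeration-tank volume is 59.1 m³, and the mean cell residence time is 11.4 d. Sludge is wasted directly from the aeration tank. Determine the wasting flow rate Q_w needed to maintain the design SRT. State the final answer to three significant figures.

Q_w ≈ 5.18 m³/d

For wasting at MLVSS concentration, Q_w = V/θ_c = 59.10/11.4 = 5.184 m³/d.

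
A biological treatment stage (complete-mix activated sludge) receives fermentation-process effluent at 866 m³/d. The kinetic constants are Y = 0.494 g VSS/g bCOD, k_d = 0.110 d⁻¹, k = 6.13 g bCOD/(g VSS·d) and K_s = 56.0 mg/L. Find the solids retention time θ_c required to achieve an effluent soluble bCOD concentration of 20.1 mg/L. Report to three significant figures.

θ_c ≈ 1.45 d

From 1/θ_c = Y·k·S/(K_s + S) − k_d: Y·k·S/(K_s+S) = 0.494 × 6.13 × 20.1 / (56.0 + 20.1) = 0.7998 d⁻¹.
Then 1/θ_c = μ − k_d = 0.7998 − 0.110 = 0.6898 d⁻¹, giving θ_c = 1.450 d.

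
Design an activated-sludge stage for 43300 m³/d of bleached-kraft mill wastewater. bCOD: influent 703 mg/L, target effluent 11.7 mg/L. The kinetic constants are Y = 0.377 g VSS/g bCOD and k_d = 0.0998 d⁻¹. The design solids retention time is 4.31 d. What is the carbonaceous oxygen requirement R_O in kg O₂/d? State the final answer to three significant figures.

R_O ≈ 18700 kg O₂/d

Y_obs = Y / (1 + k_d θ_c) = 0.377 / (1 + 0.0998 × 4.31) = 0.377 / 1.430 = 0.2636.
Substrate removed = Q·(S₀ − S) = 43300 m³/d × (703 − 11.7) g/m³ = 2.99×10^7 g/d = 29933 kg/d.
Biomass synthesised: P_X = Y_obs × 29933 = 7891 kg VSS/d.
R_O = Q·ΔS − 1.42 P_X = 29933 − 11205 = 18728 kg O₂/d.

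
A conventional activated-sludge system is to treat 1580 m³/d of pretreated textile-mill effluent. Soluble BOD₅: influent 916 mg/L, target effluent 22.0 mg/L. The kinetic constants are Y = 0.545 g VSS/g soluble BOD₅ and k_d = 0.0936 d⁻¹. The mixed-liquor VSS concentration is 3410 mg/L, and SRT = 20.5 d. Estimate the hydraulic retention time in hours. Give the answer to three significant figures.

Rearranging the biomass balance for a CMAS with decay, V = Y·Q·ΔS·θ_c / [X·(1+k_d θ_c)] = 0.545 × 1580 × (916 − 22.0) × 20.5 / [3410 × (1 + 0.0936 × 20.5)] = 1.58×10^7 / 9953 = 1586 m³.
HRT = V/Q = 1586 m³ / 1580 m³·d⁻¹ = 1.004 d × 24 = 24.08 h.

τ ≈ 24.1 h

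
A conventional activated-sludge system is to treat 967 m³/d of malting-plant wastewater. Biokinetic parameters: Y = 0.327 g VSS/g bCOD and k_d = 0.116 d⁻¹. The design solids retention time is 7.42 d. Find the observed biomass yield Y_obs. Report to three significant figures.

Y_obs ≈ 0.176 g VSS/g bCOD

Correct the yield for decay: Y_obs = Y/(1 + k_d θ_c) = 0.327 / (1 + 0.116 × 7.42) = 0.327 / 1.861 = 0.1757.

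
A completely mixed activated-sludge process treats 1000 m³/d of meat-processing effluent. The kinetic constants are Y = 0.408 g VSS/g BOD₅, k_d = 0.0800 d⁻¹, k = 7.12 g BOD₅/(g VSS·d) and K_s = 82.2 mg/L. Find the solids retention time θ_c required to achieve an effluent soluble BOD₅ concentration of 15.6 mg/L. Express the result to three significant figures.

θ_c ≈ 2.61 d

From 1/θ_c = Y·k·S/(K_s + S) − k_d: Y·k·S/(K_s+S) = 0.408 × 7.12 × 15.6 / (82.2 + 15.6) = 0.4634 d⁻¹.
θ_c = 1/(μ − k_d) = 1/(0.4634 − 0.0800) = 1/0.3834 = 2.608 d.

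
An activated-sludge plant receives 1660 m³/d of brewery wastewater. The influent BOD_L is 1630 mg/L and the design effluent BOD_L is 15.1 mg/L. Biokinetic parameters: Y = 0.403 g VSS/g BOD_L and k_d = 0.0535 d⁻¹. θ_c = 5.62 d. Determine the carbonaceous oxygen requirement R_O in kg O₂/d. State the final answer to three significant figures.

R_O ≈ 1500 kg O₂/d

The observed yield is Y_obs = Y/(1 + k_d·θ_c) = 0.403 / (1 + 0.0535 × 5.62) = 0.403 / 1.301 = 0.3098 g VSS per g BOD_L removed.
Q·(S₀ − S) = 1660 × (1630 − 15.1) × 10⁻³ = 2681 kg/d removed.
Biomass synthesised: P_X = Y_obs × 2681 = 830.6 kg VSS/d.
R_O = Q·(S₀ − S) − 1.42·P_X = 2681 − 1.42 × 830.6 = 1501 kg O₂/d.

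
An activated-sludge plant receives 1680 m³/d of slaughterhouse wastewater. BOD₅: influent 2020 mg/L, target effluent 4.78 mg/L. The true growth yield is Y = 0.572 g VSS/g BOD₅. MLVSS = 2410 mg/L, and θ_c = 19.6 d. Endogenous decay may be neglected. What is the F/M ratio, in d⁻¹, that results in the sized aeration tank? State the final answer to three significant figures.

V·X = Y·Q·ΔS·θ_c gives V = 0.572 × 1680 × (2020 − 4.78) × 19.6 / 2410 = 15750 m³.
F/M = Q·S₀ / (V·X) = 1680 × 2020 / (15750 × 2410) = 0.08941 g BOD₅·(g VSS·d)⁻¹.

F/M ≈ 0.0894 d⁻¹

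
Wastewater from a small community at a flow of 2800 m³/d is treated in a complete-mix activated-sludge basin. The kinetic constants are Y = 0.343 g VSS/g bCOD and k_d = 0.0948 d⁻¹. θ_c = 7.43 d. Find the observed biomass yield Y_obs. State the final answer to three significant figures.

The observed yield is Y_obs = Y/(1 + k_d·θ_c) = 0.343 / (1 + 0.0948 × 7.43) = 0.343 / 1.704 = 0.2012 g VSS per g bCOD removed.

Y_obs ≈ 0.201 g VSS/g bCOD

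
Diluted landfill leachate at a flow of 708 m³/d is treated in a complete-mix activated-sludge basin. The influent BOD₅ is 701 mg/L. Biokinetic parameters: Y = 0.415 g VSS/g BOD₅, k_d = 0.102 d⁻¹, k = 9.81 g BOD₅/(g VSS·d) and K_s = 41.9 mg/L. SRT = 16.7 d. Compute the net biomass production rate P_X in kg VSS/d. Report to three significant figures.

From the Monod/SRT balance for a CMAS, S = K_s·(1+k_d θ_c)/[θ_c·(Y k − k_d) − 1] = 41.9 × (1 + 0.102 × 16.7) / [16.7 × (0.415 × 9.81 − 0.102) − 1] = 113.3 / 65.28 = 1.735 mg/L.
Y_obs = Y / (1 + k_d θ_c) = 0.415 / (1 + 0.102 × 16.7) = 0.415 / 2.703 = 0.1535.
ΔS = 701 − 1.74 = 699.3 mg/L, so the substrate removal rate is 708 × 699.3/1000 = 495.1 kg BOD₅/d.
Net biomass production P_X = Y_obs × Q·(S₀ − S) = 0.1535 × 495.1 = 76.00 kg VSS/d.

P_X ≈ 76.0 kg VSS/d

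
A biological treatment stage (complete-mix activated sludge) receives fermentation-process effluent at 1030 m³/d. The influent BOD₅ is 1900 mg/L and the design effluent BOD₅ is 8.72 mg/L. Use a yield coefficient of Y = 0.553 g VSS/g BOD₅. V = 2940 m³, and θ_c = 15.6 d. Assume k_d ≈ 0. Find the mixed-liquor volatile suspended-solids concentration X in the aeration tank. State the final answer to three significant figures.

X = Y·Q·ΔS·θ_c / V = 0.553 × 1030 × (1900 − 8.72) × 15.6 / 2940 = 5716 mg/L.

X ≈ 5720 mg/L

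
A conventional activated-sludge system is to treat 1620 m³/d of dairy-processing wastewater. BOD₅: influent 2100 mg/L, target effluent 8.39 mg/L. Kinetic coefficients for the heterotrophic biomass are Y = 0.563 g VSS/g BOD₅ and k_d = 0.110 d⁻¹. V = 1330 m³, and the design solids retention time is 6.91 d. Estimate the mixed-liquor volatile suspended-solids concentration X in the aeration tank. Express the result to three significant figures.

X ≈ 5630 mg/L

X = Y·Q·ΔS·θ_c / [V·(1 + k_d θ_c)] = 0.563 × 1620 × (2100 − 8.39) × 6.91 / [1330 × (1 + 0.110 × 6.91)] = 5631 mg/L.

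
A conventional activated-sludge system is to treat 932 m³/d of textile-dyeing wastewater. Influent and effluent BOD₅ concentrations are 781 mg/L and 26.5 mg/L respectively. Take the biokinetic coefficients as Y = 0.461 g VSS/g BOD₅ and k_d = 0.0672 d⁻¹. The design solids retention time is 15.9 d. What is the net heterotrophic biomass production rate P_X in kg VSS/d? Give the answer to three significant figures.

P_X ≈ 157 kg VSS/d

Observed yield with endogenous decay: Y_obs = Y / (1 + k_d·θ_c) = 0.461 / (1 + 0.0672 × 15.9) = 0.461 / 2.068 = 0.2229 g VSS/g BOD₅.
ΔS = 781 − 26.5 = 754.5 mg/L, so the substrate removal rate is 932 × 754.5/1000 = 703.2 kg BOD₅/d.
So the net sludge growth is P_X = 0.2229 × 703.2 = 156.7 kg VSS/d.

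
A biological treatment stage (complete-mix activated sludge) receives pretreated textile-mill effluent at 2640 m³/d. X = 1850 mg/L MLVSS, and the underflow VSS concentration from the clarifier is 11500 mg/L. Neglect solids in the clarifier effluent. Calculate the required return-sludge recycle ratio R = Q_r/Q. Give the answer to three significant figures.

Mass balance around the secondary clarifier (neglecting effluent solids): R = X / (X_r − X) = 1850 / (11500 − 1850) = 0.1917.

R ≈ 0.192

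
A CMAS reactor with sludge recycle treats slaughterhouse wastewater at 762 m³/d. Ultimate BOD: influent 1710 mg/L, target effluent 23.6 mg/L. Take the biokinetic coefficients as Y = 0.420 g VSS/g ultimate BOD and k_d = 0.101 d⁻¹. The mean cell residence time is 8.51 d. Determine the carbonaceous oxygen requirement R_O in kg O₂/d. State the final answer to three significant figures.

Y_obs = Y / (1 + k_d θ_c) = 0.420 / (1 + 0.101 × 8.51) = 0.420 / 1.860 = 0.2259.
Substrate removed = Q·(S₀ − S) = 762 m³/d × (1710 − 23.6) g/m³ = 1.29×10^6 g/d = 1285 kg/d.
Net sludge production P_X = 0.2259 × 1285 = 290.2 kg VSS/d.
R_O = Q·(S₀ − S) − 1.42·P_X = 1285 − 1.42 × 290.2 = 872.9 kg O₂/d.

R_O ≈ 873 kg O₂/d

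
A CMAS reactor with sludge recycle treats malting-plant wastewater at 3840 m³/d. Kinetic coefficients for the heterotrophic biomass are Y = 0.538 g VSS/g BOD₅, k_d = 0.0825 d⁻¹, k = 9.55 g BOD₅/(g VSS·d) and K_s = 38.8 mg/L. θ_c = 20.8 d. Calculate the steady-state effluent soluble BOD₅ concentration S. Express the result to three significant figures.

For a completely mixed reactor with recycle the Lawrence–McCarty relation gives S = K_s·(1 + k_d·θ_c) / [θ_c·(Y·k − k_d) − 1] = 38.8 × (1 + 0.0825 × 20.8) / [20.8 × (0.538 × 9.55 − 0.0825) − 1] = 105.4 / 104.2 = 1.012 mg/L.

S ≈ 1.01 mg/L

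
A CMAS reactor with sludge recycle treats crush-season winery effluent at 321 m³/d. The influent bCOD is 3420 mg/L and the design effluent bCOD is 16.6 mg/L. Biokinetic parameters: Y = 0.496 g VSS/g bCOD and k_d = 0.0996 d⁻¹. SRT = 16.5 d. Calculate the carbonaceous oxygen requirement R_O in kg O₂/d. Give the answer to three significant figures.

Y_obs = Y / (1 + k_d θ_c) = 0.496 / (1 + 0.0996 × 16.5) = 0.496 / 2.643 = 0.1876.
Mass of bCOD removed per day: Q(S₀ − S) = 321 × 3403 g/m³ = 1092 kg/d.
Net sludge production P_X = 0.1876 × 1092 = 205.0 kg VSS/d.
R_O = Q·(S₀ − S) − 1.42·P_X = 1092 − 1.42 × 205.0 = 801.4 kg O₂/d.

R_O ≈ 801 kg O₂/d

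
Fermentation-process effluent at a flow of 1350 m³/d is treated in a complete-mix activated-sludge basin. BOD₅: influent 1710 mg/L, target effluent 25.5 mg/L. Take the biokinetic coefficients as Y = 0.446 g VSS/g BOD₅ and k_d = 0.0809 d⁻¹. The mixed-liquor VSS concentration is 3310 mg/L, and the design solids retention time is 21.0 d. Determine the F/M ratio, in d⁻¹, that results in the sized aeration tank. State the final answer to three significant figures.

F/M ≈ 0.293 d⁻¹

From the SRT design equation V = Y Q (S₀−S) θ_c / [X (1 + k_d θ_c)] = 0.446 × 1350 × (1710 − 25.5) × 21.0 / [3310 × (1 + 0.0809 × 21.0)] = 2.13×10^7 / 8933 = 2384 m³.
Food-to-microorganism ratio F/M = Q S₀ / (V X) = 1350 × 1710 / (2384 × 3310) = 0.2925 d⁻¹.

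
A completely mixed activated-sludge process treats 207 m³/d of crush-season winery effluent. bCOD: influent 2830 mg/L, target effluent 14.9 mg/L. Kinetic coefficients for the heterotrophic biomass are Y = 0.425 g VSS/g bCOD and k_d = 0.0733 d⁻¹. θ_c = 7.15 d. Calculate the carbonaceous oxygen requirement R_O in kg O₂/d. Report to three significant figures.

R_O ≈ 352 kg O₂/d

Observed yield with endogenous decay: Y_obs = Y / (1 + k_d·θ_c) = 0.425 / (1 + 0.0733 × 7.15) = 0.425 / 1.524 = 0.2789 g VSS/g bCOD.
Q·(S₀ − S) = 207 × (2830 − 14.9) × 10⁻³ = 582.7 kg/d removed.
Net sludge production P_X = 0.2789 × 582.7 = 162.5 kg VSS/d.
Carbonaceous O₂ demand = substrate oxidised − cell-mass equivalent = 582.7 − 1.42 × 162.5 = 352.0 kg O₂/d.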